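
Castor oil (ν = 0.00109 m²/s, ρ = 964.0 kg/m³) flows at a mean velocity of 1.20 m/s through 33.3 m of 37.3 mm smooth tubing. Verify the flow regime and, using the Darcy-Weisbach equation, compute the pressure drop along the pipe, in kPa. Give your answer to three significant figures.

Re = VD/ν = 1.20·0.03730/0.00109 = 41.1 → laminar (Re < 2300)
f = 64/Re = 1.559
h_f = f(L/D)V²/(2g) = 1.559·(33.3/0.03730)·1.20²/(2·9.81) = 102.1 m
Δp = ρg·h_f = 964.0·9.81·102.1 = 965.7 kPa

Δp ≈ 966 kPa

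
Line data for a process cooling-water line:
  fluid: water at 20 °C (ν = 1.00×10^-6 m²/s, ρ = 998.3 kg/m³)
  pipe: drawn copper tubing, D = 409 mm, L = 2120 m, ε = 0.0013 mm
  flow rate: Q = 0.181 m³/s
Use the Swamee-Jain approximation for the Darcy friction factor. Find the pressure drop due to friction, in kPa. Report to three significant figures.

V = 4Q/(πD²) = 4·0.181/(π·0.409²) = 1.378 m/s
Re = VD/ν = 1.378·0.409/1.00×10^-6 = 5.63×10^5 → turbulent
ε/D = 0.0013/409 = 3.18×10^-6
Swamee-Jain: f = 0.01287
h_f = f(L/D)V²/(2g) = 0.01287·(2120/0.409)·1.378²/(2·9.81) = 6.454 m
Δp = ρg·h_f = 998.3·9.81·6.454 = 63.20 kPa

Δp ≈ 63.2 kPa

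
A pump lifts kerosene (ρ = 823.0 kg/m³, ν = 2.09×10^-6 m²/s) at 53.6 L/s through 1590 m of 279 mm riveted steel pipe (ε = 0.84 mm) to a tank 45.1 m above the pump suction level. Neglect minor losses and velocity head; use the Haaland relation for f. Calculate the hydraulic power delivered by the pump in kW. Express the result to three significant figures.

P_hyd ≈ 22.1 kW

V = 4Q/(πD²) = 0.8767 m/s; Re = 1.17×10^5; ε/D = 0.00301; f = 0.02725
h_f = f(L/D)V²/2g = 6.084 m
Total head H = z + h_f = 45.1 + 6.084 = 51.18 m
P_hyd = ρgQH = 823.0·9.81·0.0536·51.18 = 22.15 kW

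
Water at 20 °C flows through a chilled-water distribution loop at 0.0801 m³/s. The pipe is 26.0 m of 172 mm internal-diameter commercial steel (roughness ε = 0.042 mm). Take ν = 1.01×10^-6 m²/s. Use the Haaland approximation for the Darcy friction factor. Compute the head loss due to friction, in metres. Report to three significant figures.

h_f ≈ 1.42 m

V = 4Q/(πD²) = 4·0.0801/(π·0.172²) = 3.447 m/s
Re = VD/ν = 3.447·0.172/1.01×10^-6 = 5.87×10^5 → turbulent
ε/D = 0.042/172 = 2.44×10^-4
Haaland: f = 0.01551
h_f = f(L/D)V²/(2g) = 0.01551·(26.0/0.172)·3.447²/(2·9.81) = 1.420 m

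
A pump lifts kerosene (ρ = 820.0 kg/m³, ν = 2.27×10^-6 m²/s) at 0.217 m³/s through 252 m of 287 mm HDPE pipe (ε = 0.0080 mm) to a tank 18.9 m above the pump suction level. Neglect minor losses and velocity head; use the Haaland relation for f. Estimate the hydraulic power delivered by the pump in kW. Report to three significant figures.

P_hyd ≈ 45.1 kW

V = 4Q/(πD²) = 3.354 m/s; Re = 4.24×10^5; ε/D = 2.79×10^-5; f = 0.01376
h_f = f(L/D)V²/2g = 6.926 m
Total head H = z + h_f = 18.9 + 6.926 = 25.83 m
P_hyd = ρgQH = 820.0·9.81·0.217·25.83 = 45.08 kW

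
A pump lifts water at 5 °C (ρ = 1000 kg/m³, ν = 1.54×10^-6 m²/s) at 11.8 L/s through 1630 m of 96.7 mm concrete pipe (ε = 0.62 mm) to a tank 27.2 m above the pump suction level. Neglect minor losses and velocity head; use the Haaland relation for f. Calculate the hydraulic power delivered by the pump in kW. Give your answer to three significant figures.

P_hyd ≈ 11.8 kW

V = 4Q/(πD²) = 1.607 m/s; Re = 1.01×10^5; ε/D = 0.00641; f = 0.03358
h_f = f(L/D)V²/2g = 74.47 m
Total head H = z + h_f = 27.2 + 74.47 = 101.7 m
P_hyd = ρgQH = 1000·9.81·0.0118·101.7 = 11.77 kW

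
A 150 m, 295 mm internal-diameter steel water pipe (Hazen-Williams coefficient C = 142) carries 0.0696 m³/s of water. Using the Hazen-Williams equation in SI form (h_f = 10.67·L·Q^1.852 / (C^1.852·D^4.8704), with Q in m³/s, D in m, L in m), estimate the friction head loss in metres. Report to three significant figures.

h_f ≈ 0.454 m

h_f = 10.67·150·0.0696^1.852 / (142^1.852·0.295^4.8704) = 0.4538 m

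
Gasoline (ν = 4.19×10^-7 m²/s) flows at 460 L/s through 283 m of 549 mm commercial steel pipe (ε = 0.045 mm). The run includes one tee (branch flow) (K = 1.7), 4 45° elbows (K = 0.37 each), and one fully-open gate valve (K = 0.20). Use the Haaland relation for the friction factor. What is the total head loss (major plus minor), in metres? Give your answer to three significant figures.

V = 4Q/(πD²) = 1.943 m/s; V²/2g = 0.1925 m
Re = 2.55×10^6, ε/D = 8.20×10^-5 → f = 0.01224 (Haaland)
Major: h_f = f(L/D)·V²/2g = 0.01224·515.5·0.1925 = 1.215 m
Minor: ΣK = 3.38; h_m = ΣK·V²/2g = 0.6505 m
Total H_L = 1.215 + 0.6505 = 1.865 m

H_L ≈ 1.87 m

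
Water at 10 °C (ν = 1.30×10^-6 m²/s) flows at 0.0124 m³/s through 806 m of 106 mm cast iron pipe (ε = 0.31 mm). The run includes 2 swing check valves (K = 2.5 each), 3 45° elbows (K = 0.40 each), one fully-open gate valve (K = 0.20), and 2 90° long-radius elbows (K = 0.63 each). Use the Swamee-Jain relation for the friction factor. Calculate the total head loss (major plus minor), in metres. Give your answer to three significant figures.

H_L ≈ 21.7 m

V = 4Q/(πD²) = 1.405 m/s; V²/2g = 0.1006 m
Re = 1.15×10^5, ε/D = 0.00292 → f = 0.02738 (Swamee-Jain)
Major: h_f = f(L/D)·V²/2g = 0.02738·7604·0.1006 = 20.95 m
Minor: ΣK = 7.66; h_m = ΣK·V²/2g = 0.7709 m
Total H_L = 20.95 + 0.7709 = 21.72 m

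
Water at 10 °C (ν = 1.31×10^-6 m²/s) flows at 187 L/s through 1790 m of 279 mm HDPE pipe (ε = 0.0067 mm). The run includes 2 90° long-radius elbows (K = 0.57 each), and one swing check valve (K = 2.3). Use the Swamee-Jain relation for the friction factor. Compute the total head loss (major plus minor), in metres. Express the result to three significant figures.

V = 4Q/(πD²) = 3.059 m/s; V²/2g = 0.4769 m
Re = 6.51×10^5, ε/D = 2.40×10^-5 → f = 0.01293 (Swamee-Jain)
Major: h_f = f(L/D)·V²/2g = 0.01293·6416·0.4769 = 39.56 m
Minor: ΣK = 3.44; h_m = ΣK·V²/2g = 1.640 m
Total H_L = 39.56 + 1.640 = 41.20 m

H_L ≈ 41.2 m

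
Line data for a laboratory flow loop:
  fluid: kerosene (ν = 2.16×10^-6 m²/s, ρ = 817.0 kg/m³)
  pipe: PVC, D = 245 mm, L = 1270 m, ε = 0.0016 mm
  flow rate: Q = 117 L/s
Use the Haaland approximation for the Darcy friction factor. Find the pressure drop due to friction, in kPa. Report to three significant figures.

V = 4Q/(πD²) = 4·0.117/(π·0.245²) = 2.482 m/s
Re = VD/ν = 2.482·0.245/2.16×10^-6 = 2.81×10^5 → turbulent
ε/D = 0.0016/245 = 6.53×10^-6
Haaland: f = 0.01456
h_f = f(L/D)V²/(2g) = 0.01456·(1270/0.245)·2.482²/(2·9.81) = 23.70 m
Δp = ρg·h_f = 817.0·9.81·23.70 = 190.0 kPa

Δp ≈ 190 kPa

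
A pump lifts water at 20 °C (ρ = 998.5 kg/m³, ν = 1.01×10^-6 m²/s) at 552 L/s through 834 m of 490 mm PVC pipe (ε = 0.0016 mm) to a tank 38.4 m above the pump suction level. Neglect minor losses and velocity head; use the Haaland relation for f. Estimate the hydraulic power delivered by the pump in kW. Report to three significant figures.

V = 4Q/(πD²) = 2.927 m/s; Re = 1.42×10^6; ε/D = 3.27×10^-6; f = 0.01100
h_f = f(L/D)V²/2g = 8.177 m
Total head H = z + h_f = 38.4 + 8.177 = 46.58 m
P_hyd = ρgQH = 998.5·9.81·0.552·46.58 = 251.8 kW

P_hyd ≈ 252 kW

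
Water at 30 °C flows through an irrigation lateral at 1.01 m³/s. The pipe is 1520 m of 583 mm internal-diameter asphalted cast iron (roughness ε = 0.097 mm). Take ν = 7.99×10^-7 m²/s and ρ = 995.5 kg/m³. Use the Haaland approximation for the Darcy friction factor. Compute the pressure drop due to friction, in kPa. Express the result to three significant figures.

Δp ≈ 253 kPa

V = 4Q/(πD²) = 4·1.01/(π·0.583²) = 3.784 m/s
Re = VD/ν = 3.784·0.583/7.99×10^-7 = 2.76×10^6 → turbulent
ε/D = 0.097/583 = 1.66×10^-4
Haaland: f = 0.01363
h_f = f(L/D)V²/(2g) = 0.01363·(1520/0.583)·3.784²/(2·9.81) = 25.93 m
Δp = ρg·h_f = 995.5·9.81·25.93 = 253.3 kPa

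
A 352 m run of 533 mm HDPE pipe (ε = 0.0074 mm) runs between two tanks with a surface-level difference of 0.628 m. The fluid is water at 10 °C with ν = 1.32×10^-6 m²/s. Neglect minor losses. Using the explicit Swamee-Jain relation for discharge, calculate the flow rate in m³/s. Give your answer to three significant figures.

Q ≈ 0.263 m³/s

Swamee-Jain (Type II): Q = -0.965·√(gD⁵h_f/L)·ln[ε/(3.7D) + √(3.17ν²L/(gD³h_f))]
√(gD⁵h_f/L) = √(9.81·0.533⁵·0.628/352) = 0.02744
ε/(3.7D) = 3.75×10^-6; √(3.17ν²L/(gD³h_f)) = 4.57×10^-5
Q = -0.965·0.02744·ln(4.941×10^-5) = 0.2625 m³/s
Check: V = 1.18 m/s, Re = 4.75×10^5, f = 0.01343, h_f = 0.626 m ≈ 0.628 m ✓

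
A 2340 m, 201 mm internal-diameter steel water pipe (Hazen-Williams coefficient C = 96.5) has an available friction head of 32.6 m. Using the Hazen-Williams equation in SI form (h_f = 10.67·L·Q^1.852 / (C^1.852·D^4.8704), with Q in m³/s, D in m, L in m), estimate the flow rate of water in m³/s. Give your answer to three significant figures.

Q ≈ 0.0393 m³/s

Rearranging: Q = [h_f·C^1.852·D^4.8704 / (10.67·L)]^(1/1.852)
Q = [32.6·96.5^1.852·0.201^4.8704 / (10.67·2340)]^0.540 = 0.03933 m³/s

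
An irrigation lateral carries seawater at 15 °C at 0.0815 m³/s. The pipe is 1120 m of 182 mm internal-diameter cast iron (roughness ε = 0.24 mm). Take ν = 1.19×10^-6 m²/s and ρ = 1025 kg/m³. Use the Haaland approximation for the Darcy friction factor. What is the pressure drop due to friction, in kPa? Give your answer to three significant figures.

Δp ≈ 666 kPa

V = 4Q/(πD²) = 4·0.0815/(π·0.182²) = 3.133 m/s
Re = VD/ν = 3.133·0.182/1.19×10^-6 = 4.79×10^5 → turbulent
ε/D = 0.24/182 = 0.00132
Haaland: f = 0.02152
h_f = f(L/D)V²/(2g) = 0.02152·(1120/0.182)·3.133²/(2·9.81) = 66.24 m
Δp = ρg·h_f = 1025·9.81·66.24 = 666.0 kPa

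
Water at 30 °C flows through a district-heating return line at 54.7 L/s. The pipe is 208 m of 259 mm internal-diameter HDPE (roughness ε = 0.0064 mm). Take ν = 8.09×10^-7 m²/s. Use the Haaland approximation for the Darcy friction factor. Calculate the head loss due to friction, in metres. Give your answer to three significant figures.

h_f ≈ 0.631 m

V = 4Q/(πD²) = 4·0.0547/(π·0.259²) = 1.038 m/s
Re = VD/ν = 1.038·0.259/8.09×10^-7 = 3.32×10^5 → turbulent
ε/D = 0.0064/259 = 2.47×10^-5
Haaland: f = 0.01429
h_f = f(L/D)V²/(2g) = 0.01429·(208/0.259)·1.038²/(2·9.81) = 0.6307 m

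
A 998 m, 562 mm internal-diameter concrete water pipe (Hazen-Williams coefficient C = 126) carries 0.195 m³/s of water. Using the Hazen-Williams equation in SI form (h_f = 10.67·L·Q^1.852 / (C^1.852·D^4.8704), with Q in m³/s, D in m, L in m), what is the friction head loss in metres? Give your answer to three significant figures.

h_f ≈ 1.10 m

h_f = 10.67·998·0.195^1.852 / (126^1.852·0.562^4.8704) = 1.100 m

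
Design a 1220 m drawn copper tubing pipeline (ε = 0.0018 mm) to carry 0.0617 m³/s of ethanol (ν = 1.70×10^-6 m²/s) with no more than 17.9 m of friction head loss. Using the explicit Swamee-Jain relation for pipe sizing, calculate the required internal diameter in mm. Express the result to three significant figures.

D ≈ 204 mm

Swamee-Jain (Type III): D = 0.66·[ε^1.25·(LQ²/(gh_f))^4.75 + ν·Q^9.4·(L/(gh_f))^5.2]^0.04
LQ²/(gh_f) = 0.02645; L/(gh_f) = 6.948
Term 1 = ε^1.25·(…)^4.75 = 2.12×10^-15; Term 2 = ν·Q^9.4·(…)^5.2 = 1.72×10^-13
D = 0.66·(2.12×10^-15 + 1.72×10^-13)^0.04 = 0.2038 m = 204 mm
Check: V = 1.89 m/s, Re = 2.27×10^5, f = 0.01525, h_f = 16.6 m ≈ 17.9 m ✓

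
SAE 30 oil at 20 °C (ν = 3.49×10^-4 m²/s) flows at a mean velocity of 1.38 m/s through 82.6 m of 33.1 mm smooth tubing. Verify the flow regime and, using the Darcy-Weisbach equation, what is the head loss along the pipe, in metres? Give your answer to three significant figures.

h_f ≈ 118 m

Re = VD/ν = 1.38·0.03310/3.49×10^-4 = 131 → laminar (Re < 2300)
f = 64/Re = 0.4890
h_f = f(L/D)V²/(2g) = 0.4890·(82.6/0.03310)·1.38²/(2·9.81) = 118.4 m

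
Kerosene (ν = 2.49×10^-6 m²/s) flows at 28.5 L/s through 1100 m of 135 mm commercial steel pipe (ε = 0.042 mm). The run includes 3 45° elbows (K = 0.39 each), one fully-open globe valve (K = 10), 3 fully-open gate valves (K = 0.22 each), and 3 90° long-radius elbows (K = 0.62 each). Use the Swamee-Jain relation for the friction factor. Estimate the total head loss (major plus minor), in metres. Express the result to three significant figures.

H_L ≈ 34.6 m

V = 4Q/(πD²) = 1.991 m/s; V²/2g = 0.2021 m
Re = 1.08×10^5, ε/D = 3.11×10^-4 → f = 0.01933 (Swamee-Jain)
Major: h_f = f(L/D)·V²/2g = 0.01933·8148·0.2021 = 31.83 m
Minor: ΣK = 13.7; h_m = ΣK·V²/2g = 2.766 m
Total H_L = 31.83 + 2.766 = 34.60 m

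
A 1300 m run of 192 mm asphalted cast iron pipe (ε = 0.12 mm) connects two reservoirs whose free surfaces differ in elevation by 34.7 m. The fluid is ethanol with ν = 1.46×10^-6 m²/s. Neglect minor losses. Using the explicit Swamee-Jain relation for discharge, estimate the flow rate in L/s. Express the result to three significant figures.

Swamee-Jain (Type II): Q = -0.965·√(gD⁵h_f/L)·ln[ε/(3.7D) + √(3.17ν²L/(gD³h_f))]
√(gD⁵h_f/L) = √(9.81·0.192⁵·34.7/1300) = 0.008266
ε/(3.7D) = 1.69×10^-4; √(3.17ν²L/(gD³h_f)) = 6.04×10^-5
Q = -0.965·0.008266·ln(2.293×10^-4) = 0.06685 m³/s
Check: V = 2.31 m/s, Re = 3.04×10^5, f = 0.01900, h_f = 34.9 m ≈ 34.7 m ✓

Q ≈ 66.8 L/s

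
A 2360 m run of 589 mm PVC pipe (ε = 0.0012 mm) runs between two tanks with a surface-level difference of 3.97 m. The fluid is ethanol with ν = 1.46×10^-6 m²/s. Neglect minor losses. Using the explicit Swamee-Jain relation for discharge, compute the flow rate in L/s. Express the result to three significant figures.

Swamee-Jain (Type II): Q = -0.965·√(gD⁵h_f/L)·ln[ε/(3.7D) + √(3.17ν²L/(gD³h_f))]
√(gD⁵h_f/L) = √(9.81·0.589⁵·3.97/2360) = 0.03420
ε/(3.7D) = 5.51×10^-7; √(3.17ν²L/(gD³h_f)) = 4.48×10^-5
Q = -0.965·0.03420·ln(4.532×10^-5) = 0.3301 m³/s
Check: V = 1.21 m/s, Re = 4.89×10^5, f = 0.01318, h_f = 3.95 m ≈ 3.97 m ✓

Q ≈ 330 L/s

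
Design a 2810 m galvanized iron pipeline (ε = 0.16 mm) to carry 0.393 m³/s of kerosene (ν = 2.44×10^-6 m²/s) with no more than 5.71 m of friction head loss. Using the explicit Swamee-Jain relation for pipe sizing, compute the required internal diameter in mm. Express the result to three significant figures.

Swamee-Jain (Type III): D = 0.66·[ε^1.25·(LQ²/(gh_f))^4.75 + ν·Q^9.4·(L/(gh_f))^5.2]^0.04
LQ²/(gh_f) = 7.748; L/(gh_f) = 50.17
Term 1 = ε^1.25·(…)^4.75 = 0.301; Term 2 = ν·Q^9.4·(…)^5.2 = 0.261
D = 0.66·(0.301 + 0.261)^0.04 = 0.6450 m = 645 mm
Check: V = 1.20 m/s, Re = 3.18×10^5, f = 0.01659, h_f = 5.33 m ≈ 5.71 m ✓

D ≈ 645 mm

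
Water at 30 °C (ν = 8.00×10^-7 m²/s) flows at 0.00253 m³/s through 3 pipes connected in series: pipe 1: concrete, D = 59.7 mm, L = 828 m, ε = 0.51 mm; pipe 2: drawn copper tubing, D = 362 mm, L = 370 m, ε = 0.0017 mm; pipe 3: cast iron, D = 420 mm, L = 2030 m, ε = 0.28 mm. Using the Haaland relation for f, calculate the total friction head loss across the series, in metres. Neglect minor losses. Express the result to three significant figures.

Pipe 1: V = 0.9038 m/s, Re = 6.74×10^4, ε/D = 0.00854, f = 0.03694, h_1 = f(L/D)V²/2g = 21.33 m
Pipe 2: V = 0.02458 m/s, Re = 1.11×10^4, ε/D = 4.70×10^-6, f = 0.03001, h_2 = f(L/D)V²/2g = 9.446×10^-4 m
Pipe 3: V = 0.01826 m/s, Re = 9590, ε/D = 6.67×10^-4, f = 0.03206, h_3 = f(L/D)V²/2g = 0.002634 m
Series → Q common, losses add: H = Σh = 21.33 m

H ≈ 21.3 m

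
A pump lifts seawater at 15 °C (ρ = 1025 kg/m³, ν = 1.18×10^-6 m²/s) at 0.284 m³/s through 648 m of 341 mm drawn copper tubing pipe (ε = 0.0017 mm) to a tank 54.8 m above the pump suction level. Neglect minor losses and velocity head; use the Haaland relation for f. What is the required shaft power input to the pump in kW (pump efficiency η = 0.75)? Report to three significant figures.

V = 4Q/(πD²) = 3.110 m/s; Re = 8.99×10^5; ε/D = 4.99×10^-6; f = 0.01188
h_f = f(L/D)V²/2g = 11.12 m
Total head H = z + h_f = 54.8 + 11.12 = 65.92 m
P_hyd = ρgQH = 1025·9.81·0.284·65.92 = 188.3 kW
P_shaft = P_hyd/η = 188.3/0.75 = 251.0 kW

P_shaft ≈ 251 kW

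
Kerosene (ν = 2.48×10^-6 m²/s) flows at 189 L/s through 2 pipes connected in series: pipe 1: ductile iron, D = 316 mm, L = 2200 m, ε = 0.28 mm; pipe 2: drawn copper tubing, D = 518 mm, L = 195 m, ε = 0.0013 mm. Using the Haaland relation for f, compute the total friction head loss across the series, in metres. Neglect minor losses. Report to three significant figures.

H ≈ 41.5 m

Pipe 1: V = 2.410 m/s, Re = 3.07×10^5, ε/D = 8.86×10^-4, f = 0.02001, h_1 = f(L/D)V²/2g = 41.24 m
Pipe 2: V = 0.8968 m/s, Re = 1.87×10^5, ε/D = 2.51×10^-6, f = 0.01571, h_2 = f(L/D)V²/2g = 0.2425 m
Series → Q common, losses add: H = Σh = 41.48 m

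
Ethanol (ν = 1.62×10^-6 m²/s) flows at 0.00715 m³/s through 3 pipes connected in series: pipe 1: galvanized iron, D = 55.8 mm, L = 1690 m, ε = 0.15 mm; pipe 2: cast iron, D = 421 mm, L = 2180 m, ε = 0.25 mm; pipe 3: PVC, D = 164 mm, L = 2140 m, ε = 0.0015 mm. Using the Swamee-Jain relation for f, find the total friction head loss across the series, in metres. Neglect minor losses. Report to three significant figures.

Pipe 1: V = 2.924 m/s, Re = 1.01×10^5, ε/D = 0.00269, f = 0.02701, h_1 = f(L/D)V²/2g = 356.4 m
Pipe 2: V = 0.05136 m/s, Re = 1.33×10^4, ε/D = 5.94×10^-4, f = 0.02982, h_2 = f(L/D)V²/2g = 0.02076 m
Pipe 3: V = 0.3385 m/s, Re = 3.43×10^4, ε/D = 9.15×10^-6, f = 0.02268, h_3 = f(L/D)V²/2g = 1.728 m
Series → Q common, losses add: H = Σh = 358.2 m

H ≈ 358 m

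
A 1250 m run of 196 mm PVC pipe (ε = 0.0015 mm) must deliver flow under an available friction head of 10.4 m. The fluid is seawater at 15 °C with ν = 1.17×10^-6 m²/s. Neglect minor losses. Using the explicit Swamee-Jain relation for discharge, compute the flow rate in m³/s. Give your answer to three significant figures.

Swamee-Jain (Type II): Q = -0.965·√(gD⁵h_f/L)·ln[ε/(3.7D) + √(3.17ν²L/(gD³h_f))]
√(gD⁵h_f/L) = √(9.81·0.196⁵·10.4/1250) = 0.004859
ε/(3.7D) = 2.07×10^-6; √(3.17ν²L/(gD³h_f)) = 8.40×10^-5
Q = -0.965·0.004859·ln(8.610×10^-5) = 0.04389 m³/s
Check: V = 1.45 m/s, Re = 2.44×10^5, f = 0.01503, h_f = 10.3 m ≈ 10.4 m ✓

Q ≈ 0.0439 m³/s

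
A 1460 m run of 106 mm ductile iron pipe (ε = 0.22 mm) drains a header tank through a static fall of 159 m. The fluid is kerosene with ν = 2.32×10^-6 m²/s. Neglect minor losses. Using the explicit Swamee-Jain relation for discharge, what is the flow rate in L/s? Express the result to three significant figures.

Swamee-Jain (Type II): Q = -0.965·√(gD⁵h_f/L)·ln[ε/(3.7D) + √(3.17ν²L/(gD³h_f))]
√(gD⁵h_f/L) = √(9.81·0.106⁵·159/1460) = 0.003781
ε/(3.7D) = 5.61×10^-4; √(3.17ν²L/(gD³h_f)) = 1.16×10^-4
Q = -0.965·0.003781·ln(6.767×10^-4) = 0.02663 m³/s
Check: V = 3.02 m/s, Re = 1.38×10^5, f = 0.02509, h_f = 160 m ≈ 159 m ✓

Q ≈ 26.6 L/s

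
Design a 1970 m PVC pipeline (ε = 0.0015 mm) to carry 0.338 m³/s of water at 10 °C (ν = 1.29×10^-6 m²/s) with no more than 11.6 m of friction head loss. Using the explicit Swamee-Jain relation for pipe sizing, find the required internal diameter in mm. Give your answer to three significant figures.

Swamee-Jain (Type III): D = 0.66·[ε^1.25·(LQ²/(gh_f))^4.75 + ν·Q^9.4·(L/(gh_f))^5.2]^0.04
LQ²/(gh_f) = 1.978; L/(gh_f) = 17.31
Term 1 = ε^1.25·(…)^4.75 = 1.34×10^-6; Term 2 = ν·Q^9.4·(…)^5.2 = 1.32×10^-4
D = 0.66·(1.34×10^-6 + 1.32×10^-4)^0.04 = 0.4619 m = 462 mm
Check: V = 2.02 m/s, Re = 7.22×10^5, f = 0.01234, h_f = 10.9 m ≈ 11.6 m ✓

D ≈ 462 mm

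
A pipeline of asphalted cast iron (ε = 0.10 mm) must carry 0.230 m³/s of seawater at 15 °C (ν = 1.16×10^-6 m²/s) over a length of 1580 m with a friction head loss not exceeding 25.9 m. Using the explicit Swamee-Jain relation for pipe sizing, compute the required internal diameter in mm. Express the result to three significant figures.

D ≈ 341 mm

Swamee-Jain (Type III): D = 0.66·[ε^1.25·(LQ²/(gh_f))^4.75 + ν·Q^9.4·(L/(gh_f))^5.2]^0.04
LQ²/(gh_f) = 0.3290; L/(gh_f) = 6.219
Term 1 = ε^1.25·(…)^4.75 = 5.09×10^-8; Term 2 = ν·Q^9.4·(…)^5.2 = 1.56×10^-8
D = 0.66·(5.09×10^-8 + 1.56×10^-8)^0.04 = 0.3408 m = 341 mm
Check: V = 2.52 m/s, Re = 7.41×10^5, f = 0.01593, h_f = 23.9 m ≈ 25.9 m ✓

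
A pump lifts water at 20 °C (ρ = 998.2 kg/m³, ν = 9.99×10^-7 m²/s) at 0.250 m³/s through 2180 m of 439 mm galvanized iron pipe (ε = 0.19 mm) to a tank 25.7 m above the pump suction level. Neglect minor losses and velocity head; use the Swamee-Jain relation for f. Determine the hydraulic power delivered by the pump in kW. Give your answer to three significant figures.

P_hyd ≈ 91.7 kW

V = 4Q/(πD²) = 1.652 m/s; Re = 7.26×10^5; ε/D = 4.33×10^-4; f = 0.01703
h_f = f(L/D)V²/2g = 11.76 m
Total head H = z + h_f = 25.7 + 11.76 = 37.46 m
P_hyd = ρgQH = 998.2·9.81·0.250·37.46 = 91.70 kW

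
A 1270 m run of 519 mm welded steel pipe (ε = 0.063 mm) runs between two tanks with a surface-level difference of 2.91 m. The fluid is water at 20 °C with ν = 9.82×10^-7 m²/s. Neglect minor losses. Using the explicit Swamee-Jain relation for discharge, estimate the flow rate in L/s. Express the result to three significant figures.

Q ≈ 271 L/s

Swamee-Jain (Type II): Q = -0.965·√(gD⁵h_f/L)·ln[ε/(3.7D) + √(3.17ν²L/(gD³h_f))]
√(gD⁵h_f/L) = √(9.81·0.519⁵·2.91/1270) = 0.02909
ε/(3.7D) = 3.28×10^-5; √(3.17ν²L/(gD³h_f)) = 3.12×10^-5
Q = -0.965·0.02909·ln(6.400×10^-5) = 0.2711 m³/s
Check: V = 1.28 m/s, Re = 6.77×10^5, f = 0.01427, h_f = 2.92 m ≈ 2.91 m ✓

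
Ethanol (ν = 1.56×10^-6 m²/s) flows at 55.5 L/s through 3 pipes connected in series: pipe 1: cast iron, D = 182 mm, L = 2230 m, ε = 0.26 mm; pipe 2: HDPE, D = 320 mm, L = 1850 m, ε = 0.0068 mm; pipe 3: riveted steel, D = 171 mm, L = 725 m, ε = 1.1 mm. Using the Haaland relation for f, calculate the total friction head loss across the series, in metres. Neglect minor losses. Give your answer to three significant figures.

Pipe 1: V = 2.133 m/s, Re = 2.49×10^5, ε/D = 0.00143, f = 0.02230, h_1 = f(L/D)V²/2g = 63.38 m
Pipe 2: V = 0.6901 m/s, Re = 1.42×10^5, ε/D = 2.12×10^-5, f = 0.01670, h_2 = f(L/D)V²/2g = 2.344 m
Pipe 3: V = 2.417 m/s, Re = 2.65×10^5, ε/D = 0.00643, f = 0.03317, h_3 = f(L/D)V²/2g = 41.86 m
Series → Q common, losses add: H = Σh = 107.6 m

H ≈ 108 m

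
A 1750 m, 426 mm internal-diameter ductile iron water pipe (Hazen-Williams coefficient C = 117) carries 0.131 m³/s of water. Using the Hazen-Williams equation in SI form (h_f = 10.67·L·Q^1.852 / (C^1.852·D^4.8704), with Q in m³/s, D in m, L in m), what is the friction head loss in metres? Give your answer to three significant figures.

h_f = 10.67·1750·0.131^1.852 / (117^1.852·0.426^4.8704) = 4.083 m

h_f ≈ 4.08 m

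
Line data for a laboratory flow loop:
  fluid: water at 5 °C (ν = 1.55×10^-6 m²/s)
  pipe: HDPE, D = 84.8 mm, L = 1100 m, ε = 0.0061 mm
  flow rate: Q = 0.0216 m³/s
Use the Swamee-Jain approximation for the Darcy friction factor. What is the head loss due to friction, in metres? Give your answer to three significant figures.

V = 4Q/(πD²) = 4·0.0216/(π·0.0848²) = 3.824 m/s
Re = VD/ν = 3.824·0.0848/1.55×10^-6 = 2.09×10^5 → turbulent
ε/D = 0.0061/84.8 = 7.19×10^-5
Swamee-Jain: f = 0.01604
h_f = f(L/D)V²/(2g) = 0.01604·(1100/0.0848)·3.824²/(2·9.81) = 155.1 m

h_f ≈ 155 m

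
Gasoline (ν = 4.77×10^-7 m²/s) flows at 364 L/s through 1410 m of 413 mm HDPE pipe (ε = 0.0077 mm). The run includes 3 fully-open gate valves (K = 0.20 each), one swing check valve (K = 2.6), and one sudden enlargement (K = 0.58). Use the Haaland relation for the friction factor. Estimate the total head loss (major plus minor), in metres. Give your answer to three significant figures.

H_L ≈ 15.2 m

V = 4Q/(πD²) = 2.717 m/s; V²/2g = 0.3763 m
Re = 2.35×10^6, ε/D = 1.86×10^-5 → f = 0.01070 (Haaland)
Major: h_f = f(L/D)·V²/2g = 0.01070·3414·0.3763 = 13.74 m
Minor: ΣK = 3.78; h_m = ΣK·V²/2g = 1.422 m
Total H_L = 13.74 + 1.422 = 15.16 m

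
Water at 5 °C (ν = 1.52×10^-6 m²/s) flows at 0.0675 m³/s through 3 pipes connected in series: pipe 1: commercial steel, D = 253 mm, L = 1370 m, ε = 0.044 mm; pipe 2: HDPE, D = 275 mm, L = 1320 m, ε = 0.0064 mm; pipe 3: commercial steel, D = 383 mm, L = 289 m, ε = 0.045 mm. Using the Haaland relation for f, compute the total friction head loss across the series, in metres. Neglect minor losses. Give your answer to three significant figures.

Pipe 1: V = 1.343 m/s, Re = 2.23×10^5, ε/D = 1.74×10^-4, f = 0.01645, h_1 = f(L/D)V²/2g = 8.184 m
Pipe 2: V = 1.136 m/s, Re = 2.06×10^5, ε/D = 2.33×10^-5, f = 0.01557, h_2 = f(L/D)V²/2g = 4.918 m
Pipe 3: V = 0.5859 m/s, Re = 1.48×10^5, ε/D = 1.17×10^-4, f = 0.01713, h_3 = f(L/D)V²/2g = 0.2261 m
Series → Q common, losses add: H = Σh = 13.33 m

H ≈ 13.3 m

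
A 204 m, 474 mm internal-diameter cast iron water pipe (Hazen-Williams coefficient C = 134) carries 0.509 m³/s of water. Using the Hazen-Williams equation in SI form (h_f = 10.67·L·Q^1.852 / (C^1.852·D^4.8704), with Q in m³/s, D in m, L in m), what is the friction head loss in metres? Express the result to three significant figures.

h_f ≈ 2.72 m

h_f = 10.67·204·0.509^1.852 / (134^1.852·0.474^4.8704) = 2.718 m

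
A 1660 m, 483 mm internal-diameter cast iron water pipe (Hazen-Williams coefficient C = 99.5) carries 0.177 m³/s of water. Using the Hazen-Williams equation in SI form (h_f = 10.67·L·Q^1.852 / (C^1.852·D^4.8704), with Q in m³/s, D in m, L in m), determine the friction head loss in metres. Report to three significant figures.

h_f ≈ 4.95 m

h_f = 10.67·1660·0.177^1.852 / (99.5^1.852·0.483^4.8704) = 4.953 m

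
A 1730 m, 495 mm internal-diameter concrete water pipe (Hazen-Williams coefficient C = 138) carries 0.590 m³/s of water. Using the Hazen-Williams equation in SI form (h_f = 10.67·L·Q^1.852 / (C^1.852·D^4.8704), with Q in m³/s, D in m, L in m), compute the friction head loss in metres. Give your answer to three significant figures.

h_f ≈ 23.2 m

h_f = 10.67·1730·0.590^1.852 / (138^1.852·0.495^4.8704) = 23.24 m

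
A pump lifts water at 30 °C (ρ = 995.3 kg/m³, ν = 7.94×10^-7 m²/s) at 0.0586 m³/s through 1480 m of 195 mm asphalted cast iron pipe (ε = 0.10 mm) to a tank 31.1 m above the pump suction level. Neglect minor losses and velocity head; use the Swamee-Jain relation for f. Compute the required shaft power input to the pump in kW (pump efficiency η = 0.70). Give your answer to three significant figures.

P_shaft ≈ 47.2 kW

V = 4Q/(πD²) = 1.962 m/s; Re = 4.82×10^5; ε/D = 5.13×10^-4; f = 0.01789
h_f = f(L/D)V²/2g = 26.64 m
Total head H = z + h_f = 31.1 + 26.64 = 57.74 m
P_hyd = ρgQH = 995.3·9.81·0.0586·57.74 = 33.04 kW
P_shaft = P_hyd/η = 33.04/0.70 = 47.20 kW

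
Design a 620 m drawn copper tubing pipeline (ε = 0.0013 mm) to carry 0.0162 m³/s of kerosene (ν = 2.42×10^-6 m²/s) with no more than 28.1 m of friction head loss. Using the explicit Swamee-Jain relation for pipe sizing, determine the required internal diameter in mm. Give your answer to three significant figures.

D ≈ 98.9 mm

Swamee-Jain (Type III): D = 0.66·[ε^1.25·(LQ²/(gh_f))^4.75 + ν·Q^9.4·(L/(gh_f))^5.2]^0.04
LQ²/(gh_f) = 5.903×10^-4; L/(gh_f) = 2.249
Term 1 = ε^1.25·(…)^4.75 = 2.02×10^-23; Term 2 = ν·Q^9.4·(…)^5.2 = 2.42×10^-21
D = 0.66·(2.02×10^-23 + 2.42×10^-21)^0.04 = 0.09886 m = 98.9 mm
Check: V = 2.11 m/s, Re = 8.62×10^4, f = 0.01850, h_f = 26.3 m ≈ 28.1 m ✓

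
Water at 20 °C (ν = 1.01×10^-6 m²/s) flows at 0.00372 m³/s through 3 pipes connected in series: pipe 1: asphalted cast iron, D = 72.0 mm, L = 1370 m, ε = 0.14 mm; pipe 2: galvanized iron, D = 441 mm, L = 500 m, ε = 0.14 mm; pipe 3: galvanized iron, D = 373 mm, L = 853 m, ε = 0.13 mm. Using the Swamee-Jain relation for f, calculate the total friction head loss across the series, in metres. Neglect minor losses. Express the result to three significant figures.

Pipe 1: V = 0.9137 m/s, Re = 6.51×10^4, ε/D = 0.00194, f = 0.02600, h_1 = f(L/D)V²/2g = 21.05 m
Pipe 2: V = 0.02435 m/s, Re = 1.06×10^4, ε/D = 3.17×10^-4, f = 0.03103, h_2 = f(L/D)V²/2g = 0.001063 m
Pipe 3: V = 0.03404 m/s, Re = 1.26×10^4, ε/D = 3.49×10^-4, f = 0.02979, h_3 = f(L/D)V²/2g = 0.004024 m
Series → Q common, losses add: H = Σh = 21.05 m

H ≈ 21.1 m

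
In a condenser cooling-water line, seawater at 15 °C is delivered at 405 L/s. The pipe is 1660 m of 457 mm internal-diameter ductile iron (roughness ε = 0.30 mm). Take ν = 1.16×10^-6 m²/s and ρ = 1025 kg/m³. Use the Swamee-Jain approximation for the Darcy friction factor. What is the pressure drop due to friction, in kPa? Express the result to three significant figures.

V = 4Q/(πD²) = 4·0.405/(π·0.457²) = 2.469 m/s
Re = VD/ν = 2.469·0.457/1.16×10^-6 = 9.73×10^5 → turbulent
ε/D = 0.30/457 = 6.56×10^-4
Swamee-Jain: f = 0.01829
h_f = f(L/D)V²/(2g) = 0.01829·(1660/0.457)·2.469²/(2·9.81) = 20.64 m
Δp = ρg·h_f = 1025·9.81·20.64 = 207.6 kPa

Δp ≈ 208 kPa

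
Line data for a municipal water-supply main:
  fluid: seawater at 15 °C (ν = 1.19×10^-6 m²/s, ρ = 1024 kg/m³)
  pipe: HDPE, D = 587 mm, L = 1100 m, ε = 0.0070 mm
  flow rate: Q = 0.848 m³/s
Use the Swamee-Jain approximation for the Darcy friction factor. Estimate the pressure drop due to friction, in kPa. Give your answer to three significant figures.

V = 4Q/(πD²) = 4·0.848/(π·0.587²) = 3.134 m/s
Re = VD/ν = 3.134·0.587/1.19×10^-6 = 1.55×10^6 → turbulent
ε/D = 0.0070/587 = 1.19×10^-5
Swamee-Jain: f = 0.01118
h_f = f(L/D)V²/(2g) = 0.01118·(1100/0.587)·3.134²/(2·9.81) = 10.48 m
Δp = ρg·h_f = 1024·9.81·10.48 = 105.3 kPa

Δp ≈ 105 kPa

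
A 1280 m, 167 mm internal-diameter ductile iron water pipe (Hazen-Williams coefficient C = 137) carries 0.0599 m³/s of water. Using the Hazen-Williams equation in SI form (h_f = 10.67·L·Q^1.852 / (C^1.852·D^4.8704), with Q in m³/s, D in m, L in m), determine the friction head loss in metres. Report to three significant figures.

h_f = 10.67·1280·0.0599^1.852 / (137^1.852·0.167^4.8704) = 50.08 m

h_f ≈ 50.1 m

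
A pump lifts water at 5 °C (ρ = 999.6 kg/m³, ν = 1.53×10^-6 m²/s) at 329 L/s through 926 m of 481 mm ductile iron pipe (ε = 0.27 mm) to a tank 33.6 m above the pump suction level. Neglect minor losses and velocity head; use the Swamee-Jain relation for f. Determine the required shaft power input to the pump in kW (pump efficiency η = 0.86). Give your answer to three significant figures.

V = 4Q/(πD²) = 1.811 m/s; Re = 5.69×10^5; ε/D = 5.61×10^-4; f = 0.01805
h_f = f(L/D)V²/2g = 5.805 m
Total head H = z + h_f = 33.6 + 5.805 = 39.40 m
P_hyd = ρgQH = 999.6·9.81·0.329·39.40 = 127.1 kW
P_shaft = P_hyd/η = 127.1/0.86 = 147.8 kW

P_shaft ≈ 148 kW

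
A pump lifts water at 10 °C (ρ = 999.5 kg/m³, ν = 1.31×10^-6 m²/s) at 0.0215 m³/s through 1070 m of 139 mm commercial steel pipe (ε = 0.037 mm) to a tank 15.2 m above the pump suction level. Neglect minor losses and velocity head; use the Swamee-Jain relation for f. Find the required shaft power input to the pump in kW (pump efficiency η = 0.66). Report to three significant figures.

V = 4Q/(πD²) = 1.417 m/s; Re = 1.50×10^5; ε/D = 2.66×10^-4; f = 0.01822
h_f = f(L/D)V²/2g = 14.35 m
Total head H = z + h_f = 15.2 + 14.35 = 29.55 m
P_hyd = ρgQH = 999.5·9.81·0.0215·29.55 = 6.230 kW
P_shaft = P_hyd/η = 6.230/0.66 = 9.439 kW

P_shaft ≈ 9.44 kW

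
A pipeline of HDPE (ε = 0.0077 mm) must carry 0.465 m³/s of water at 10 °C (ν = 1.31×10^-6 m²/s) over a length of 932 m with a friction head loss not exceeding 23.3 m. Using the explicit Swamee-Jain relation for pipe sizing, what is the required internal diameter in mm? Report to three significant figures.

Swamee-Jain (Type III): D = 0.66·[ε^1.25·(LQ²/(gh_f))^4.75 + ν·Q^9.4·(L/(gh_f))^5.2]^0.04
LQ²/(gh_f) = 0.8817; L/(gh_f) = 4.077
Term 1 = ε^1.25·(…)^4.75 = 2.23×10^-7; Term 2 = ν·Q^9.4·(…)^5.2 = 1.46×10^-6
D = 0.66·(2.23×10^-7 + 1.46×10^-6)^0.04 = 0.3878 m = 388 mm
Check: V = 3.94 m/s, Re = 1.17×10^6, f = 0.01183, h_f = 22.5 m ≈ 23.3 m ✓

D ≈ 388 mm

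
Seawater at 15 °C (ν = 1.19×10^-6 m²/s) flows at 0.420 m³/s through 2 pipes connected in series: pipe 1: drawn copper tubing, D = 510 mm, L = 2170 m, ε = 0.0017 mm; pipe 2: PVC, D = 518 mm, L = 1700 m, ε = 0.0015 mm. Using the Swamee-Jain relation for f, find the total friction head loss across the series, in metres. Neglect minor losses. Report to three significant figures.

Pipe 1: V = 2.056 m/s, Re = 8.81×10^5, ε/D = 3.33×10^-6, f = 0.01194, h_1 = f(L/D)V²/2g = 10.94 m
Pipe 2: V = 1.993 m/s, Re = 8.68×10^5, ε/D = 2.90×10^-6, f = 0.01196, h_2 = f(L/D)V²/2g = 7.944 m
Series → Q common, losses add: H = Σh = 18.89 m

H ≈ 18.9 m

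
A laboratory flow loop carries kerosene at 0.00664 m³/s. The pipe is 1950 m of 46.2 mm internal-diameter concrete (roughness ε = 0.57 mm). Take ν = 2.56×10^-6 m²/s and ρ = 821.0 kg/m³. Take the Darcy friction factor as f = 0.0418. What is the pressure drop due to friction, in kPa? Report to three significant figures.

V = 4Q/(πD²) = 4·0.00664/(π·0.0462²) = 3.961 m/s
h_f = f(L/D)V²/(2g) = 0.04180·(1950/0.0462)·3.961²/(2·9.81) = 1411 m
Δp = ρg·h_f = 821.0·9.81·1411 = 1.136×10^4 kPa

Δp ≈ 1.14×10^4 kPa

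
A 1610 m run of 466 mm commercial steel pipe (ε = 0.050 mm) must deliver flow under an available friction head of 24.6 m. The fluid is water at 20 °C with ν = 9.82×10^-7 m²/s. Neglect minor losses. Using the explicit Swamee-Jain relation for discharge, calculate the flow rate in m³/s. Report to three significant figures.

Swamee-Jain (Type II): Q = -0.965·√(gD⁵h_f/L)·ln[ε/(3.7D) + √(3.17ν²L/(gD³h_f))]
√(gD⁵h_f/L) = √(9.81·0.466⁵·24.6/1610) = 0.05739
ε/(3.7D) = 2.90×10^-5; √(3.17ν²L/(gD³h_f)) = 1.42×10^-5
Q = -0.965·0.05739·ln(4.320×10^-5) = 0.5566 m³/s
Check: V = 3.26 m/s, Re = 1.55×10^6, f = 0.01320, h_f = 24.7 m ≈ 24.6 m ✓

Q ≈ 0.557 m³/s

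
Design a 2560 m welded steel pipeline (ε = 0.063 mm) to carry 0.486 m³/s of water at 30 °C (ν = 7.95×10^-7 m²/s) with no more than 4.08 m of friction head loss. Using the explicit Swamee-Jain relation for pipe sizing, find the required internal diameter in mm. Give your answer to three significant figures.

D ≈ 701 mm

Swamee-Jain (Type III): D = 0.66·[ε^1.25·(LQ²/(gh_f))^4.75 + ν·Q^9.4·(L/(gh_f))^5.2]^0.04
LQ²/(gh_f) = 15.11; L/(gh_f) = 63.96
Term 1 = ε^1.25·(…)^4.75 = 2.24; Term 2 = ν·Q^9.4·(…)^5.2 = 2.22
D = 0.66·(2.24 + 2.22)^0.04 = 0.7006 m = 701 mm
Check: V = 1.26 m/s, Re = 1.11×10^6, f = 0.01324, h_f = 3.92 m ≈ 4.08 m ✓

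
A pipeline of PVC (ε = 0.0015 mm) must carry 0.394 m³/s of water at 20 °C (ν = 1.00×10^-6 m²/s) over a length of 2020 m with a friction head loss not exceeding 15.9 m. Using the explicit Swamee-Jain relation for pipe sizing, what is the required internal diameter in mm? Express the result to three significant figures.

D ≈ 456 mm

Swamee-Jain (Type III): D = 0.66·[ε^1.25·(LQ²/(gh_f))^4.75 + ν·Q^9.4·(L/(gh_f))^5.2]^0.04
LQ²/(gh_f) = 2.010; L/(gh_f) = 12.95
Term 1 = ε^1.25·(…)^4.75 = 1.45×10^-6; Term 2 = ν·Q^9.4·(…)^5.2 = 9.58×10^-5
D = 0.66·(1.45×10^-6 + 9.58×10^-5)^0.04 = 0.4561 m = 456 mm
Check: V = 2.41 m/s, Re = 1.10×10^6, f = 0.01151, h_f = 15.1 m ≈ 15.9 m ✓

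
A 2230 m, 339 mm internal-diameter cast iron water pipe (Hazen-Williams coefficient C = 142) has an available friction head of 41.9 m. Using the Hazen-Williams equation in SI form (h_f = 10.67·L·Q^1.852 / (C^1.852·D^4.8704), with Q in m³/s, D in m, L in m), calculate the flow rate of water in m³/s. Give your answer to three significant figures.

Rearranging: Q = [h_f·C^1.852·D^4.8704 / (10.67·L)]^(1/1.852)
Q = [41.9·142^1.852·0.339^4.8704 / (10.67·2230)]^0.540 = 0.2689 m³/s

Q ≈ 0.269 m³/s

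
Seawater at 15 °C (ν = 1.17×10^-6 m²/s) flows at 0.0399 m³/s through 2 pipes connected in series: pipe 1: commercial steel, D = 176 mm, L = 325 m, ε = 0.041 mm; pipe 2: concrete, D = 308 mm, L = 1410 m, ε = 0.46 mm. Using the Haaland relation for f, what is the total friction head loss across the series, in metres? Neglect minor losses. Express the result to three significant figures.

H ≈ 5.76 m

Pipe 1: V = 1.640 m/s, Re = 2.47×10^5, ε/D = 2.33×10^-4, f = 0.01666, h_1 = f(L/D)V²/2g = 4.219 m
Pipe 2: V = 0.5355 m/s, Re = 1.41×10^5, ε/D = 0.00149, f = 0.02307, h_2 = f(L/D)V²/2g = 1.544 m
Series → Q common, losses add: H = Σh = 5.762 m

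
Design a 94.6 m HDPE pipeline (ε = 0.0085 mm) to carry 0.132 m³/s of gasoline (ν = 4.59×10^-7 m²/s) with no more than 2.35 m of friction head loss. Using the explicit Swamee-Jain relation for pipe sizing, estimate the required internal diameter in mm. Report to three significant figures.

D ≈ 234 mm

Swamee-Jain (Type III): D = 0.66·[ε^1.25·(LQ²/(gh_f))^4.75 + ν·Q^9.4·(L/(gh_f))^5.2]^0.04
LQ²/(gh_f) = 0.07150; L/(gh_f) = 4.103
Term 1 = ε^1.25·(…)^4.75 = 1.66×10^-12; Term 2 = ν·Q^9.4·(…)^5.2 = 3.83×10^-12
D = 0.66·(1.66×10^-12 + 3.83×10^-12)^0.04 = 0.2340 m = 234 mm
Check: V = 3.07 m/s, Re = 1.57×10^6, f = 0.01181, h_f = 2.30 m ≈ 2.35 m ✓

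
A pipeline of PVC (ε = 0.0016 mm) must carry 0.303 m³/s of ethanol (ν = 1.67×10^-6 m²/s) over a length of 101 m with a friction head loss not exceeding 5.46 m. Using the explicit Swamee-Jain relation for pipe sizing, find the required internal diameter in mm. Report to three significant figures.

Swamee-Jain (Type III): D = 0.66·[ε^1.25·(LQ²/(gh_f))^4.75 + ν·Q^9.4·(L/(gh_f))^5.2]^0.04
LQ²/(gh_f) = 0.1731; L/(gh_f) = 1.886
Term 1 = ε^1.25·(…)^4.75 = 1.37×10^-11; Term 2 = ν·Q^9.4·(…)^5.2 = 6.03×10^-10
D = 0.66·(1.37×10^-11 + 6.03×10^-10)^0.04 = 0.2826 m = 283 mm
Check: V = 4.83 m/s, Re = 8.17×10^5, f = 0.01214, h_f = 5.16 m ≈ 5.46 m ✓

D ≈ 283 mm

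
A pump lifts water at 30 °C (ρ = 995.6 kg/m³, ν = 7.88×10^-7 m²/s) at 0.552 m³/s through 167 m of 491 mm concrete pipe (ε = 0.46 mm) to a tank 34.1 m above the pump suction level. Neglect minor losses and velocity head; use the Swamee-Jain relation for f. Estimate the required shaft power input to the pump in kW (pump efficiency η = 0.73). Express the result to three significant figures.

P_shaft ≈ 273 kW

V = 4Q/(πD²) = 2.915 m/s; Re = 1.82×10^6; ε/D = 9.37×10^-4; f = 0.01957
h_f = f(L/D)V²/2g = 2.883 m
Total head H = z + h_f = 34.1 + 2.883 = 36.98 m
P_hyd = ρgQH = 995.6·9.81·0.552·36.98 = 199.4 kW
P_shaft = P_hyd/η = 199.4/0.73 = 273.1 kW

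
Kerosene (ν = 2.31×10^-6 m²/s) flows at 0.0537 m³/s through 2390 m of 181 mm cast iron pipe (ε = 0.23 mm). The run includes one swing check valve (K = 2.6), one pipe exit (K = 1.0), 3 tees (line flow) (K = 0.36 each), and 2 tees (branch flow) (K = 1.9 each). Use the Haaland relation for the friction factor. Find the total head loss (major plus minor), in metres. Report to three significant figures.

V = 4Q/(πD²) = 2.087 m/s; V²/2g = 0.2220 m
Re = 1.64×10^5, ε/D = 0.00127 → f = 0.02215 (Haaland)
Major: h_f = f(L/D)·V²/2g = 0.02215·13204·0.2220 = 64.93 m
Minor: ΣK = 8.48; h_m = ΣK·V²/2g = 1.883 m
Total H_L = 64.93 + 1.883 = 66.82 m

H_L ≈ 66.8 m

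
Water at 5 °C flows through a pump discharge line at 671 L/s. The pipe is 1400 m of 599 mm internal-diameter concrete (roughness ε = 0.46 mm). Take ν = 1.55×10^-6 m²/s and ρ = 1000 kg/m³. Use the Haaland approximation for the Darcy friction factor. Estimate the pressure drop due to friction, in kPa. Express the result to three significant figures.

V = 4Q/(πD²) = 4·0.671/(π·0.599²) = 2.381 m/s
Re = VD/ν = 2.381·0.599/1.55×10^-6 = 9.20×10^5 → turbulent
ε/D = 0.46/599 = 7.68×10^-4
Haaland: f = 0.01882
h_f = f(L/D)V²/(2g) = 0.01882·(1400/0.599)·2.381²/(2·9.81) = 12.71 m
Δp = ρg·h_f = 1000·9.81·12.71 = 124.7 kPa

Δp ≈ 125 kPa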